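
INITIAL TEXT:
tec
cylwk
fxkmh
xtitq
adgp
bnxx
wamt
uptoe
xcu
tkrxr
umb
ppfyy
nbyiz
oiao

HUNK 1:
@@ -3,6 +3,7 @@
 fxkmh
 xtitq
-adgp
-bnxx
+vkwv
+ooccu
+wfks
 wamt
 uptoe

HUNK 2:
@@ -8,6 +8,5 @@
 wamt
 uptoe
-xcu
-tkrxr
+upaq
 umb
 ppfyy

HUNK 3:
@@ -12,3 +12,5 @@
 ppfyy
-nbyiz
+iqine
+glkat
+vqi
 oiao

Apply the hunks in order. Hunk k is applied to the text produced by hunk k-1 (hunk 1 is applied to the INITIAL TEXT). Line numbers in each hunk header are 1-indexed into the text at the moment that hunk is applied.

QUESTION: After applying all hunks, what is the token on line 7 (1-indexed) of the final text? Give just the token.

Hunk 1: at line 3 remove [adgp,bnxx] add [vkwv,ooccu,wfks] -> 15 lines: tec cylwk fxkmh xtitq vkwv ooccu wfks wamt uptoe xcu tkrxr umb ppfyy nbyiz oiao
Hunk 2: at line 8 remove [xcu,tkrxr] add [upaq] -> 14 lines: tec cylwk fxkmh xtitq vkwv ooccu wfks wamt uptoe upaq umb ppfyy nbyiz oiao
Hunk 3: at line 12 remove [nbyiz] add [iqine,glkat,vqi] -> 16 lines: tec cylwk fxkmh xtitq vkwv ooccu wfks wamt uptoe upaq umb ppfyy iqine glkat vqi oiao
Final line 7: wfks

Answer: wfks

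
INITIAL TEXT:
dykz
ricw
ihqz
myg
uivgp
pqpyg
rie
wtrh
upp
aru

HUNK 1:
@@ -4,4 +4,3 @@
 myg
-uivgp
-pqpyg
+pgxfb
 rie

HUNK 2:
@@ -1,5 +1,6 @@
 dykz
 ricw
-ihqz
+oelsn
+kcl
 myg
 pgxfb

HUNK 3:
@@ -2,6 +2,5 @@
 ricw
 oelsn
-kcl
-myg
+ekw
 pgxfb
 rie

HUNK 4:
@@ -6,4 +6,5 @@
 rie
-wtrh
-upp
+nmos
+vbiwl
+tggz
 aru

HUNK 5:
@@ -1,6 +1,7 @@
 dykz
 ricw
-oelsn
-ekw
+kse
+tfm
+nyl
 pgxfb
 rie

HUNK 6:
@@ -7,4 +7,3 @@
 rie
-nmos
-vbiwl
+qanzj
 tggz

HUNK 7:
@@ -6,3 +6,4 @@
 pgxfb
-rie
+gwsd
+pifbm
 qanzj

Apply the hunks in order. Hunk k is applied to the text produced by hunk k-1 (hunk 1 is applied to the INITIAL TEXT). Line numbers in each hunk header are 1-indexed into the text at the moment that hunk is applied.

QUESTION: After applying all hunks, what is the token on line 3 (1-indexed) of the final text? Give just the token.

Hunk 1: at line 4 remove [uivgp,pqpyg] add [pgxfb] -> 9 lines: dykz ricw ihqz myg pgxfb rie wtrh upp aru
Hunk 2: at line 1 remove [ihqz] add [oelsn,kcl] -> 10 lines: dykz ricw oelsn kcl myg pgxfb rie wtrh upp aru
Hunk 3: at line 2 remove [kcl,myg] add [ekw] -> 9 lines: dykz ricw oelsn ekw pgxfb rie wtrh upp aru
Hunk 4: at line 6 remove [wtrh,upp] add [nmos,vbiwl,tggz] -> 10 lines: dykz ricw oelsn ekw pgxfb rie nmos vbiwl tggz aru
Hunk 5: at line 1 remove [oelsn,ekw] add [kse,tfm,nyl] -> 11 lines: dykz ricw kse tfm nyl pgxfb rie nmos vbiwl tggz aru
Hunk 6: at line 7 remove [nmos,vbiwl] add [qanzj] -> 10 lines: dykz ricw kse tfm nyl pgxfb rie qanzj tggz aru
Hunk 7: at line 6 remove [rie] add [gwsd,pifbm] -> 11 lines: dykz ricw kse tfm nyl pgxfb gwsd pifbm qanzj tggz aru
Final line 3: kse

Answer: kse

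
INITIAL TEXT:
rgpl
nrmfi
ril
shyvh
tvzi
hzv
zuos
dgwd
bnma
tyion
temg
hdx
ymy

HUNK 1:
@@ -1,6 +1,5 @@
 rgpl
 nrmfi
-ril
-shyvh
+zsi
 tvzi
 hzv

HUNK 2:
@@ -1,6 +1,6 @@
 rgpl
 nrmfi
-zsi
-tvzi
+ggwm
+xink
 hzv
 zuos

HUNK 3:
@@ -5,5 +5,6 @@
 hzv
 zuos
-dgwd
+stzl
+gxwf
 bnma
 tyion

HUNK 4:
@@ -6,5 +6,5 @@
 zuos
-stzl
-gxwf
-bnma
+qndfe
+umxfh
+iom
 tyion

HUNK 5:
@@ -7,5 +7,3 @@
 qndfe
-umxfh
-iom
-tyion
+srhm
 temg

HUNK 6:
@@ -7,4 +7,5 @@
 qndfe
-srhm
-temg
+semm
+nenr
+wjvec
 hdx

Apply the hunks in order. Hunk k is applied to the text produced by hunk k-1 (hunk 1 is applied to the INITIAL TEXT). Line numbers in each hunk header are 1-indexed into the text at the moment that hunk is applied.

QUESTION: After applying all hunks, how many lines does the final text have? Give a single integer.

Hunk 1: at line 1 remove [ril,shyvh] add [zsi] -> 12 lines: rgpl nrmfi zsi tvzi hzv zuos dgwd bnma tyion temg hdx ymy
Hunk 2: at line 1 remove [zsi,tvzi] add [ggwm,xink] -> 12 lines: rgpl nrmfi ggwm xink hzv zuos dgwd bnma tyion temg hdx ymy
Hunk 3: at line 5 remove [dgwd] add [stzl,gxwf] -> 13 lines: rgpl nrmfi ggwm xink hzv zuos stzl gxwf bnma tyion temg hdx ymy
Hunk 4: at line 6 remove [stzl,gxwf,bnma] add [qndfe,umxfh,iom] -> 13 lines: rgpl nrmfi ggwm xink hzv zuos qndfe umxfh iom tyion temg hdx ymy
Hunk 5: at line 7 remove [umxfh,iom,tyion] add [srhm] -> 11 lines: rgpl nrmfi ggwm xink hzv zuos qndfe srhm temg hdx ymy
Hunk 6: at line 7 remove [srhm,temg] add [semm,nenr,wjvec] -> 12 lines: rgpl nrmfi ggwm xink hzv zuos qndfe semm nenr wjvec hdx ymy
Final line count: 12

Answer: 12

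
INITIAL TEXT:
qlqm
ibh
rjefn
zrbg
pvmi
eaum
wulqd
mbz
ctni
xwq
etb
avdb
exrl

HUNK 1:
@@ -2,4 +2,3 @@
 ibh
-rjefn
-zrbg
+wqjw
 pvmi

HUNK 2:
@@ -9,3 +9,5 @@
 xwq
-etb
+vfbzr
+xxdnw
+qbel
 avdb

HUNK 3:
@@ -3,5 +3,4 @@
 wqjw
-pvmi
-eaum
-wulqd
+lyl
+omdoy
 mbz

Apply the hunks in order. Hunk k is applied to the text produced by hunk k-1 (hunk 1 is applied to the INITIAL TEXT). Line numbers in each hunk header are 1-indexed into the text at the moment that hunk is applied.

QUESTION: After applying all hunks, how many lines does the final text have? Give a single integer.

Answer: 13

Derivation:
Hunk 1: at line 2 remove [rjefn,zrbg] add [wqjw] -> 12 lines: qlqm ibh wqjw pvmi eaum wulqd mbz ctni xwq etb avdb exrl
Hunk 2: at line 9 remove [etb] add [vfbzr,xxdnw,qbel] -> 14 lines: qlqm ibh wqjw pvmi eaum wulqd mbz ctni xwq vfbzr xxdnw qbel avdb exrl
Hunk 3: at line 3 remove [pvmi,eaum,wulqd] add [lyl,omdoy] -> 13 lines: qlqm ibh wqjw lyl omdoy mbz ctni xwq vfbzr xxdnw qbel avdb exrl
Final line count: 13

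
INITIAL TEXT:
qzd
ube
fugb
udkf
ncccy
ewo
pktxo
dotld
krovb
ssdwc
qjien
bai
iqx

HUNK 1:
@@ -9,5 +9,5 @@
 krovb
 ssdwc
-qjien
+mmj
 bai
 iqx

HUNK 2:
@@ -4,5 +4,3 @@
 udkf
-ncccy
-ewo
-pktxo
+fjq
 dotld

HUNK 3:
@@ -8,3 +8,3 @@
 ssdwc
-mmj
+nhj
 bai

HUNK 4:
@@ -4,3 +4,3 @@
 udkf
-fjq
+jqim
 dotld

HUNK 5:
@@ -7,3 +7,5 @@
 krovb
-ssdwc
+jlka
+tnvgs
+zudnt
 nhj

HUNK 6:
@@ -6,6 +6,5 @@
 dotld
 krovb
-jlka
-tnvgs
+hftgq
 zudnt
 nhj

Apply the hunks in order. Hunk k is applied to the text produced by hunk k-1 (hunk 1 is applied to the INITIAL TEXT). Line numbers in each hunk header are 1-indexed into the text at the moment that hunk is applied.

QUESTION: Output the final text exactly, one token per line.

Hunk 1: at line 9 remove [qjien] add [mmj] -> 13 lines: qzd ube fugb udkf ncccy ewo pktxo dotld krovb ssdwc mmj bai iqx
Hunk 2: at line 4 remove [ncccy,ewo,pktxo] add [fjq] -> 11 lines: qzd ube fugb udkf fjq dotld krovb ssdwc mmj bai iqx
Hunk 3: at line 8 remove [mmj] add [nhj] -> 11 lines: qzd ube fugb udkf fjq dotld krovb ssdwc nhj bai iqx
Hunk 4: at line 4 remove [fjq] add [jqim] -> 11 lines: qzd ube fugb udkf jqim dotld krovb ssdwc nhj bai iqx
Hunk 5: at line 7 remove [ssdwc] add [jlka,tnvgs,zudnt] -> 13 lines: qzd ube fugb udkf jqim dotld krovb jlka tnvgs zudnt nhj bai iqx
Hunk 6: at line 6 remove [jlka,tnvgs] add [hftgq] -> 12 lines: qzd ube fugb udkf jqim dotld krovb hftgq zudnt nhj bai iqx

Answer: qzd
ube
fugb
udkf
jqim
dotld
krovb
hftgq
zudnt
nhj
bai
iqx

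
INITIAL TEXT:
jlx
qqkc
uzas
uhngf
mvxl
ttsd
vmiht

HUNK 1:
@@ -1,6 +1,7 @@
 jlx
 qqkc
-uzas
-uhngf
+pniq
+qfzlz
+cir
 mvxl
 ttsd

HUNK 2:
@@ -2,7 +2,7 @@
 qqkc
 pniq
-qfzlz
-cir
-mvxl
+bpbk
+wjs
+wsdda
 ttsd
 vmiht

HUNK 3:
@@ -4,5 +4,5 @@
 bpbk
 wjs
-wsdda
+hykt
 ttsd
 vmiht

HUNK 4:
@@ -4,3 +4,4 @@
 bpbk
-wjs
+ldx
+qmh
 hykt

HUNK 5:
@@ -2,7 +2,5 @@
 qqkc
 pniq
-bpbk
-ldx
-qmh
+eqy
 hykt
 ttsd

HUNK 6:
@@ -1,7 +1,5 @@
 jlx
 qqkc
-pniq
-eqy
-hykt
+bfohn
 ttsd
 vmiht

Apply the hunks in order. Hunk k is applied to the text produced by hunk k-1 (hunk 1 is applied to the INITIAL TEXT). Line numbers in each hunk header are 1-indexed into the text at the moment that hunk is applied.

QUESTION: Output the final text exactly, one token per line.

Hunk 1: at line 1 remove [uzas,uhngf] add [pniq,qfzlz,cir] -> 8 lines: jlx qqkc pniq qfzlz cir mvxl ttsd vmiht
Hunk 2: at line 2 remove [qfzlz,cir,mvxl] add [bpbk,wjs,wsdda] -> 8 lines: jlx qqkc pniq bpbk wjs wsdda ttsd vmiht
Hunk 3: at line 4 remove [wsdda] add [hykt] -> 8 lines: jlx qqkc pniq bpbk wjs hykt ttsd vmiht
Hunk 4: at line 4 remove [wjs] add [ldx,qmh] -> 9 lines: jlx qqkc pniq bpbk ldx qmh hykt ttsd vmiht
Hunk 5: at line 2 remove [bpbk,ldx,qmh] add [eqy] -> 7 lines: jlx qqkc pniq eqy hykt ttsd vmiht
Hunk 6: at line 1 remove [pniq,eqy,hykt] add [bfohn] -> 5 lines: jlx qqkc bfohn ttsd vmiht

Answer: jlx
qqkc
bfohn
ttsd
vmiht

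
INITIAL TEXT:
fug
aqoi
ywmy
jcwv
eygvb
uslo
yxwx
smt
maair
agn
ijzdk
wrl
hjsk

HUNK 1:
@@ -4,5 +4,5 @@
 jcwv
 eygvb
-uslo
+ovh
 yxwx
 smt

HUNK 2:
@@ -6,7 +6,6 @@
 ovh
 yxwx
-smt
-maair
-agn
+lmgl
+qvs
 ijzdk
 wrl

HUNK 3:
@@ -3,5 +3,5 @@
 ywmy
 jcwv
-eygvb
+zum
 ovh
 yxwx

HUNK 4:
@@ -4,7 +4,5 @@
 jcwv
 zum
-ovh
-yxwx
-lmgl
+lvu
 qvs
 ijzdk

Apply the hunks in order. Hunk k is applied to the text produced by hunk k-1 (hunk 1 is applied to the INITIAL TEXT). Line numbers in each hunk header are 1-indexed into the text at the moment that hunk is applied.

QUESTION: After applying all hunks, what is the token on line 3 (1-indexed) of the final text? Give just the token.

Answer: ywmy

Derivation:
Hunk 1: at line 4 remove [uslo] add [ovh] -> 13 lines: fug aqoi ywmy jcwv eygvb ovh yxwx smt maair agn ijzdk wrl hjsk
Hunk 2: at line 6 remove [smt,maair,agn] add [lmgl,qvs] -> 12 lines: fug aqoi ywmy jcwv eygvb ovh yxwx lmgl qvs ijzdk wrl hjsk
Hunk 3: at line 3 remove [eygvb] add [zum] -> 12 lines: fug aqoi ywmy jcwv zum ovh yxwx lmgl qvs ijzdk wrl hjsk
Hunk 4: at line 4 remove [ovh,yxwx,lmgl] add [lvu] -> 10 lines: fug aqoi ywmy jcwv zum lvu qvs ijzdk wrl hjsk
Final line 3: ywmy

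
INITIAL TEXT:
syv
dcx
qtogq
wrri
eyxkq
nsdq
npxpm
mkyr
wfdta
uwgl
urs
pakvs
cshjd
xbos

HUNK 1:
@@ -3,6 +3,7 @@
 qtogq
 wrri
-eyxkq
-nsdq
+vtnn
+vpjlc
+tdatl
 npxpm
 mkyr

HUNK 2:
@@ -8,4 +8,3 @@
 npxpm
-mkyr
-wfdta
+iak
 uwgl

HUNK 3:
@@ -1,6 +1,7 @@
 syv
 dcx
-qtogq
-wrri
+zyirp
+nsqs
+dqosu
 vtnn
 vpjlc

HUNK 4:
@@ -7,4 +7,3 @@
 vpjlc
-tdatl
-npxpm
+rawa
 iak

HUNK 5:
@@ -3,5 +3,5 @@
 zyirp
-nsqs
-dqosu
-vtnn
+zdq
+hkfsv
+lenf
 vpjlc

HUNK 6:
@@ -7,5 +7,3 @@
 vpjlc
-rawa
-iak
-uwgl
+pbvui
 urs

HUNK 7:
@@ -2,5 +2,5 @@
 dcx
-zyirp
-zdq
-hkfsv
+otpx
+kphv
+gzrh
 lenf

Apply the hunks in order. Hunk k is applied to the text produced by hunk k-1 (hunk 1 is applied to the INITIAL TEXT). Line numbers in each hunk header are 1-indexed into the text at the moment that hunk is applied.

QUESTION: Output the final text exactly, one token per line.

Answer: syv
dcx
otpx
kphv
gzrh
lenf
vpjlc
pbvui
urs
pakvs
cshjd
xbos

Derivation:
Hunk 1: at line 3 remove [eyxkq,nsdq] add [vtnn,vpjlc,tdatl] -> 15 lines: syv dcx qtogq wrri vtnn vpjlc tdatl npxpm mkyr wfdta uwgl urs pakvs cshjd xbos
Hunk 2: at line 8 remove [mkyr,wfdta] add [iak] -> 14 lines: syv dcx qtogq wrri vtnn vpjlc tdatl npxpm iak uwgl urs pakvs cshjd xbos
Hunk 3: at line 1 remove [qtogq,wrri] add [zyirp,nsqs,dqosu] -> 15 lines: syv dcx zyirp nsqs dqosu vtnn vpjlc tdatl npxpm iak uwgl urs pakvs cshjd xbos
Hunk 4: at line 7 remove [tdatl,npxpm] add [rawa] -> 14 lines: syv dcx zyirp nsqs dqosu vtnn vpjlc rawa iak uwgl urs pakvs cshjd xbos
Hunk 5: at line 3 remove [nsqs,dqosu,vtnn] add [zdq,hkfsv,lenf] -> 14 lines: syv dcx zyirp zdq hkfsv lenf vpjlc rawa iak uwgl urs pakvs cshjd xbos
Hunk 6: at line 7 remove [rawa,iak,uwgl] add [pbvui] -> 12 lines: syv dcx zyirp zdq hkfsv lenf vpjlc pbvui urs pakvs cshjd xbos
Hunk 7: at line 2 remove [zyirp,zdq,hkfsv] add [otpx,kphv,gzrh] -> 12 lines: syv dcx otpx kphv gzrh lenf vpjlc pbvui urs pakvs cshjd xbos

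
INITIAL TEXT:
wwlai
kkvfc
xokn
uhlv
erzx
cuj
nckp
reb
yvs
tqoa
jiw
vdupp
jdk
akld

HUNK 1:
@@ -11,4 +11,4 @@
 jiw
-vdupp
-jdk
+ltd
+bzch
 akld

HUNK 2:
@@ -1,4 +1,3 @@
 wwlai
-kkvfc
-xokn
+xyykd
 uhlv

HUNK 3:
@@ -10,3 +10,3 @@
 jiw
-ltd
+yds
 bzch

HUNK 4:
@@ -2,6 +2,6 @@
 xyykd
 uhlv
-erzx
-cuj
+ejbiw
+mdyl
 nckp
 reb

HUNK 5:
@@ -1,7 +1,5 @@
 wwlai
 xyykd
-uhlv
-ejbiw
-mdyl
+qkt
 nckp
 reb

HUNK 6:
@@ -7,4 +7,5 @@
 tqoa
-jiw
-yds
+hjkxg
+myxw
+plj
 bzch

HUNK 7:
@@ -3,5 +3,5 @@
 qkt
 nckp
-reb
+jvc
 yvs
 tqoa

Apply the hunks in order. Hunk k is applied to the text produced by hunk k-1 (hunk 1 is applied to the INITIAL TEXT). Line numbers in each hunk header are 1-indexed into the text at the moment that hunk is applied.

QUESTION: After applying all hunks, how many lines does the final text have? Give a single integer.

Hunk 1: at line 11 remove [vdupp,jdk] add [ltd,bzch] -> 14 lines: wwlai kkvfc xokn uhlv erzx cuj nckp reb yvs tqoa jiw ltd bzch akld
Hunk 2: at line 1 remove [kkvfc,xokn] add [xyykd] -> 13 lines: wwlai xyykd uhlv erzx cuj nckp reb yvs tqoa jiw ltd bzch akld
Hunk 3: at line 10 remove [ltd] add [yds] -> 13 lines: wwlai xyykd uhlv erzx cuj nckp reb yvs tqoa jiw yds bzch akld
Hunk 4: at line 2 remove [erzx,cuj] add [ejbiw,mdyl] -> 13 lines: wwlai xyykd uhlv ejbiw mdyl nckp reb yvs tqoa jiw yds bzch akld
Hunk 5: at line 1 remove [uhlv,ejbiw,mdyl] add [qkt] -> 11 lines: wwlai xyykd qkt nckp reb yvs tqoa jiw yds bzch akld
Hunk 6: at line 7 remove [jiw,yds] add [hjkxg,myxw,plj] -> 12 lines: wwlai xyykd qkt nckp reb yvs tqoa hjkxg myxw plj bzch akld
Hunk 7: at line 3 remove [reb] add [jvc] -> 12 lines: wwlai xyykd qkt nckp jvc yvs tqoa hjkxg myxw plj bzch akld
Final line count: 12

Answer: 12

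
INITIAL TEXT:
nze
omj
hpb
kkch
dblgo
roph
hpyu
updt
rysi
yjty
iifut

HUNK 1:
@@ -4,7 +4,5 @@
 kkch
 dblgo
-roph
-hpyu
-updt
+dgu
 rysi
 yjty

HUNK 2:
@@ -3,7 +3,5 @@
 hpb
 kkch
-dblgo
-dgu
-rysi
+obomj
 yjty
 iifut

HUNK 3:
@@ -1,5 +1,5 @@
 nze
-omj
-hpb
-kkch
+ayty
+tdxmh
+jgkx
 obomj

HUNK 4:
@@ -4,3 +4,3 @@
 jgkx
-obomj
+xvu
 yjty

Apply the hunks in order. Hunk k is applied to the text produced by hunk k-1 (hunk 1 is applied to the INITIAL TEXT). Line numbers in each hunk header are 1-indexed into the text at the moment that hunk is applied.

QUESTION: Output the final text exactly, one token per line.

Answer: nze
ayty
tdxmh
jgkx
xvu
yjty
iifut

Derivation:
Hunk 1: at line 4 remove [roph,hpyu,updt] add [dgu] -> 9 lines: nze omj hpb kkch dblgo dgu rysi yjty iifut
Hunk 2: at line 3 remove [dblgo,dgu,rysi] add [obomj] -> 7 lines: nze omj hpb kkch obomj yjty iifut
Hunk 3: at line 1 remove [omj,hpb,kkch] add [ayty,tdxmh,jgkx] -> 7 lines: nze ayty tdxmh jgkx obomj yjty iifut
Hunk 4: at line 4 remove [obomj] add [xvu] -> 7 lines: nze ayty tdxmh jgkx xvu yjty iifut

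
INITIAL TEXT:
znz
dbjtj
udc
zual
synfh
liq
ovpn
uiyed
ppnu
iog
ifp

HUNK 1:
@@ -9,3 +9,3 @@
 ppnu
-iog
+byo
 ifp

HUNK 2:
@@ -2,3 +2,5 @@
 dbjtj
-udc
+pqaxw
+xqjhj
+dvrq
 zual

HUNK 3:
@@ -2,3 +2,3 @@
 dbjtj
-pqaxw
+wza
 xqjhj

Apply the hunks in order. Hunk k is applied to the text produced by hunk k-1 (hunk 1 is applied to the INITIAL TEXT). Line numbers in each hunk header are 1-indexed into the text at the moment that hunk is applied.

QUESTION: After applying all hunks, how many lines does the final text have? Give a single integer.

Answer: 13

Derivation:
Hunk 1: at line 9 remove [iog] add [byo] -> 11 lines: znz dbjtj udc zual synfh liq ovpn uiyed ppnu byo ifp
Hunk 2: at line 2 remove [udc] add [pqaxw,xqjhj,dvrq] -> 13 lines: znz dbjtj pqaxw xqjhj dvrq zual synfh liq ovpn uiyed ppnu byo ifp
Hunk 3: at line 2 remove [pqaxw] add [wza] -> 13 lines: znz dbjtj wza xqjhj dvrq zual synfh liq ovpn uiyed ppnu byo ifp
Final line count: 13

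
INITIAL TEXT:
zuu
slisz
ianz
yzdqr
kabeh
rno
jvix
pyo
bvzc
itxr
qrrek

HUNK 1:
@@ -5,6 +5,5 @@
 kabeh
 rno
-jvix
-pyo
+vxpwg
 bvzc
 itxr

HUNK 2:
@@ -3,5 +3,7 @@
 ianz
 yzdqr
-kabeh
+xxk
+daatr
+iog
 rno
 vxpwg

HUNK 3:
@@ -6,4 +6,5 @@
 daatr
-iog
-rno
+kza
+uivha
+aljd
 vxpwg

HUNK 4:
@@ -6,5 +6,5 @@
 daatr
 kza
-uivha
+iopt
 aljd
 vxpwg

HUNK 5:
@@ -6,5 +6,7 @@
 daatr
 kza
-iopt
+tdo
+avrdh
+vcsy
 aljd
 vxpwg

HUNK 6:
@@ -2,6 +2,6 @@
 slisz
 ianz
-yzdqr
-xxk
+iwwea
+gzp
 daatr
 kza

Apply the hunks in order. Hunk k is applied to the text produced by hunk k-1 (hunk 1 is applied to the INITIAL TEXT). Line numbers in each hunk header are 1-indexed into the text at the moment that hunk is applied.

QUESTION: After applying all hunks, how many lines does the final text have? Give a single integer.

Hunk 1: at line 5 remove [jvix,pyo] add [vxpwg] -> 10 lines: zuu slisz ianz yzdqr kabeh rno vxpwg bvzc itxr qrrek
Hunk 2: at line 3 remove [kabeh] add [xxk,daatr,iog] -> 12 lines: zuu slisz ianz yzdqr xxk daatr iog rno vxpwg bvzc itxr qrrek
Hunk 3: at line 6 remove [iog,rno] add [kza,uivha,aljd] -> 13 lines: zuu slisz ianz yzdqr xxk daatr kza uivha aljd vxpwg bvzc itxr qrrek
Hunk 4: at line 6 remove [uivha] add [iopt] -> 13 lines: zuu slisz ianz yzdqr xxk daatr kza iopt aljd vxpwg bvzc itxr qrrek
Hunk 5: at line 6 remove [iopt] add [tdo,avrdh,vcsy] -> 15 lines: zuu slisz ianz yzdqr xxk daatr kza tdo avrdh vcsy aljd vxpwg bvzc itxr qrrek
Hunk 6: at line 2 remove [yzdqr,xxk] add [iwwea,gzp] -> 15 lines: zuu slisz ianz iwwea gzp daatr kza tdo avrdh vcsy aljd vxpwg bvzc itxr qrrek
Final line count: 15

Answer: 15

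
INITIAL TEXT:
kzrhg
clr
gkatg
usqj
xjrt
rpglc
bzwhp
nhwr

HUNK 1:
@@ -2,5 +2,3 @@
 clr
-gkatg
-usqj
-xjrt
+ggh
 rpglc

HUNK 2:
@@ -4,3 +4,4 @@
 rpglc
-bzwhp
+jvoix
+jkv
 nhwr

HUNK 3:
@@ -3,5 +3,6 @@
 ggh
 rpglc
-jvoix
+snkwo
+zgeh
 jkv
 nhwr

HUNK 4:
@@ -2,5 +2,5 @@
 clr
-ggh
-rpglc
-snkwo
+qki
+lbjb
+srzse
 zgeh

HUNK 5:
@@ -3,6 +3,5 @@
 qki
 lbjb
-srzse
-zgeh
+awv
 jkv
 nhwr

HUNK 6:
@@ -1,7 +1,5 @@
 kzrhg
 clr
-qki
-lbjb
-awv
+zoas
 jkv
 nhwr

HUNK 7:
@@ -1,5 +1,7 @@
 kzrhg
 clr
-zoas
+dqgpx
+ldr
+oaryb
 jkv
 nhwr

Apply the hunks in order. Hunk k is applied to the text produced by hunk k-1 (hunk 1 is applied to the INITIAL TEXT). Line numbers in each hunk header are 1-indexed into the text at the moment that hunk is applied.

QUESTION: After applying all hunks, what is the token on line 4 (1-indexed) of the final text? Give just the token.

Answer: ldr

Derivation:
Hunk 1: at line 2 remove [gkatg,usqj,xjrt] add [ggh] -> 6 lines: kzrhg clr ggh rpglc bzwhp nhwr
Hunk 2: at line 4 remove [bzwhp] add [jvoix,jkv] -> 7 lines: kzrhg clr ggh rpglc jvoix jkv nhwr
Hunk 3: at line 3 remove [jvoix] add [snkwo,zgeh] -> 8 lines: kzrhg clr ggh rpglc snkwo zgeh jkv nhwr
Hunk 4: at line 2 remove [ggh,rpglc,snkwo] add [qki,lbjb,srzse] -> 8 lines: kzrhg clr qki lbjb srzse zgeh jkv nhwr
Hunk 5: at line 3 remove [srzse,zgeh] add [awv] -> 7 lines: kzrhg clr qki lbjb awv jkv nhwr
Hunk 6: at line 1 remove [qki,lbjb,awv] add [zoas] -> 5 lines: kzrhg clr zoas jkv nhwr
Hunk 7: at line 1 remove [zoas] add [dqgpx,ldr,oaryb] -> 7 lines: kzrhg clr dqgpx ldr oaryb jkv nhwr
Final line 4: ldr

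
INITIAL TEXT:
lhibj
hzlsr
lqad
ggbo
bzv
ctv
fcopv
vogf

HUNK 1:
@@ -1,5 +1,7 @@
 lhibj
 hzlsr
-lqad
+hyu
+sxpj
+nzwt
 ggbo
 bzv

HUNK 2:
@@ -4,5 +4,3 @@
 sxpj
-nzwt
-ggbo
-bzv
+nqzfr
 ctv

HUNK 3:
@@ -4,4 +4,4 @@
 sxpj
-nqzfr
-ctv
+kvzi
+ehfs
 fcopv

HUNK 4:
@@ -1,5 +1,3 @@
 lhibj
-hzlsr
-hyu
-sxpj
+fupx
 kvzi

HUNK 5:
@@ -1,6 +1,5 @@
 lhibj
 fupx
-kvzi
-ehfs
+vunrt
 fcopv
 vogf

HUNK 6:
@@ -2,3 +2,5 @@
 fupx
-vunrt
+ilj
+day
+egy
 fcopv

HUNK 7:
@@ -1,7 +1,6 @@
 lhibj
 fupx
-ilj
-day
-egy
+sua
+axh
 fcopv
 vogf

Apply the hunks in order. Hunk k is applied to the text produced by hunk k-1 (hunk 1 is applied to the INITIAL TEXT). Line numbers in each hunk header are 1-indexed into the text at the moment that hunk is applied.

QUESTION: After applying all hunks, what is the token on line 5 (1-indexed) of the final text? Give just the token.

Answer: fcopv

Derivation:
Hunk 1: at line 1 remove [lqad] add [hyu,sxpj,nzwt] -> 10 lines: lhibj hzlsr hyu sxpj nzwt ggbo bzv ctv fcopv vogf
Hunk 2: at line 4 remove [nzwt,ggbo,bzv] add [nqzfr] -> 8 lines: lhibj hzlsr hyu sxpj nqzfr ctv fcopv vogf
Hunk 3: at line 4 remove [nqzfr,ctv] add [kvzi,ehfs] -> 8 lines: lhibj hzlsr hyu sxpj kvzi ehfs fcopv vogf
Hunk 4: at line 1 remove [hzlsr,hyu,sxpj] add [fupx] -> 6 lines: lhibj fupx kvzi ehfs fcopv vogf
Hunk 5: at line 1 remove [kvzi,ehfs] add [vunrt] -> 5 lines: lhibj fupx vunrt fcopv vogf
Hunk 6: at line 2 remove [vunrt] add [ilj,day,egy] -> 7 lines: lhibj fupx ilj day egy fcopv vogf
Hunk 7: at line 1 remove [ilj,day,egy] add [sua,axh] -> 6 lines: lhibj fupx sua axh fcopv vogf
Final line 5: fcopv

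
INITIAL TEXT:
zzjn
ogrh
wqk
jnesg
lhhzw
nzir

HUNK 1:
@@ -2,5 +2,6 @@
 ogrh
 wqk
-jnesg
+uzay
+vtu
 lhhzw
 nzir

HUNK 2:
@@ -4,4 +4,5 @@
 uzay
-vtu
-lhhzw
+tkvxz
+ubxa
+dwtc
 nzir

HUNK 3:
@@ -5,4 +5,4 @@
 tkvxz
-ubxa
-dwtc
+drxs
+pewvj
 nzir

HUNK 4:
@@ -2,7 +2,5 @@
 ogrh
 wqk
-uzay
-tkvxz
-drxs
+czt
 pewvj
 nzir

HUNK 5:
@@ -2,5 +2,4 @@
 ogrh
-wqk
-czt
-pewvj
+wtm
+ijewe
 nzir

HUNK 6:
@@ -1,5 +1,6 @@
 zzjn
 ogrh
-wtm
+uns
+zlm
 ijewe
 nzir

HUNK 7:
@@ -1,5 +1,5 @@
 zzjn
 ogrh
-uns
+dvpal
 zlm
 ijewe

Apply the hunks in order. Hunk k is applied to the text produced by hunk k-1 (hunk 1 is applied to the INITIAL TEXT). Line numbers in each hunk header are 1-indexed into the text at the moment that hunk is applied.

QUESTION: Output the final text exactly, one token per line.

Hunk 1: at line 2 remove [jnesg] add [uzay,vtu] -> 7 lines: zzjn ogrh wqk uzay vtu lhhzw nzir
Hunk 2: at line 4 remove [vtu,lhhzw] add [tkvxz,ubxa,dwtc] -> 8 lines: zzjn ogrh wqk uzay tkvxz ubxa dwtc nzir
Hunk 3: at line 5 remove [ubxa,dwtc] add [drxs,pewvj] -> 8 lines: zzjn ogrh wqk uzay tkvxz drxs pewvj nzir
Hunk 4: at line 2 remove [uzay,tkvxz,drxs] add [czt] -> 6 lines: zzjn ogrh wqk czt pewvj nzir
Hunk 5: at line 2 remove [wqk,czt,pewvj] add [wtm,ijewe] -> 5 lines: zzjn ogrh wtm ijewe nzir
Hunk 6: at line 1 remove [wtm] add [uns,zlm] -> 6 lines: zzjn ogrh uns zlm ijewe nzir
Hunk 7: at line 1 remove [uns] add [dvpal] -> 6 lines: zzjn ogrh dvpal zlm ijewe nzir

Answer: zzjn
ogrh
dvpal
zlm
ijewe
nzir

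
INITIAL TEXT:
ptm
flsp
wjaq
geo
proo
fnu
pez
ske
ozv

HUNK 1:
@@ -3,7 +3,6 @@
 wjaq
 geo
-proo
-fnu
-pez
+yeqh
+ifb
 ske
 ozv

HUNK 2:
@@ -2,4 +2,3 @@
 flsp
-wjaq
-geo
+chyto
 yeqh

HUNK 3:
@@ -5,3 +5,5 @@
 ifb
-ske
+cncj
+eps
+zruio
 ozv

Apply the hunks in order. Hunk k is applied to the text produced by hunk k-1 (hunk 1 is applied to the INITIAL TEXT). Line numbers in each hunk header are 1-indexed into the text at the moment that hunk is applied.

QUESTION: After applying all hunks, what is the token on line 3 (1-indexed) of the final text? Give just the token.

Hunk 1: at line 3 remove [proo,fnu,pez] add [yeqh,ifb] -> 8 lines: ptm flsp wjaq geo yeqh ifb ske ozv
Hunk 2: at line 2 remove [wjaq,geo] add [chyto] -> 7 lines: ptm flsp chyto yeqh ifb ske ozv
Hunk 3: at line 5 remove [ske] add [cncj,eps,zruio] -> 9 lines: ptm flsp chyto yeqh ifb cncj eps zruio ozv
Final line 3: chyto

Answer: chyto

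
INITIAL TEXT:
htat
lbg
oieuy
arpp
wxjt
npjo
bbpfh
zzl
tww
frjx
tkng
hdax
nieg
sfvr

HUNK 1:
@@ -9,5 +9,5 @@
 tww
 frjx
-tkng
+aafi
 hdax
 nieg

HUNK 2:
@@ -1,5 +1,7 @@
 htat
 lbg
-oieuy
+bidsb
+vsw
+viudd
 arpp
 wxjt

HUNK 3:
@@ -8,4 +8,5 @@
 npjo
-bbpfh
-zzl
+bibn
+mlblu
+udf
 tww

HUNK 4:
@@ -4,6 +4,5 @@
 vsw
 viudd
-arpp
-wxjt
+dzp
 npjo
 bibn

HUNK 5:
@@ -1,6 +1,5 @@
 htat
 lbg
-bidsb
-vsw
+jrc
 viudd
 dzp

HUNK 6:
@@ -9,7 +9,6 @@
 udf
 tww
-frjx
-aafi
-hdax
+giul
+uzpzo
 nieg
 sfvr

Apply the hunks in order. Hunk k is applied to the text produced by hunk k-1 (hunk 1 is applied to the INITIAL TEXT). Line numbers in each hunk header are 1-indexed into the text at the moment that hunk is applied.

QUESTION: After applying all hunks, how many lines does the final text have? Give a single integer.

Hunk 1: at line 9 remove [tkng] add [aafi] -> 14 lines: htat lbg oieuy arpp wxjt npjo bbpfh zzl tww frjx aafi hdax nieg sfvr
Hunk 2: at line 1 remove [oieuy] add [bidsb,vsw,viudd] -> 16 lines: htat lbg bidsb vsw viudd arpp wxjt npjo bbpfh zzl tww frjx aafi hdax nieg sfvr
Hunk 3: at line 8 remove [bbpfh,zzl] add [bibn,mlblu,udf] -> 17 lines: htat lbg bidsb vsw viudd arpp wxjt npjo bibn mlblu udf tww frjx aafi hdax nieg sfvr
Hunk 4: at line 4 remove [arpp,wxjt] add [dzp] -> 16 lines: htat lbg bidsb vsw viudd dzp npjo bibn mlblu udf tww frjx aafi hdax nieg sfvr
Hunk 5: at line 1 remove [bidsb,vsw] add [jrc] -> 15 lines: htat lbg jrc viudd dzp npjo bibn mlblu udf tww frjx aafi hdax nieg sfvr
Hunk 6: at line 9 remove [frjx,aafi,hdax] add [giul,uzpzo] -> 14 lines: htat lbg jrc viudd dzp npjo bibn mlblu udf tww giul uzpzo nieg sfvr
Final line count: 14

Answer: 14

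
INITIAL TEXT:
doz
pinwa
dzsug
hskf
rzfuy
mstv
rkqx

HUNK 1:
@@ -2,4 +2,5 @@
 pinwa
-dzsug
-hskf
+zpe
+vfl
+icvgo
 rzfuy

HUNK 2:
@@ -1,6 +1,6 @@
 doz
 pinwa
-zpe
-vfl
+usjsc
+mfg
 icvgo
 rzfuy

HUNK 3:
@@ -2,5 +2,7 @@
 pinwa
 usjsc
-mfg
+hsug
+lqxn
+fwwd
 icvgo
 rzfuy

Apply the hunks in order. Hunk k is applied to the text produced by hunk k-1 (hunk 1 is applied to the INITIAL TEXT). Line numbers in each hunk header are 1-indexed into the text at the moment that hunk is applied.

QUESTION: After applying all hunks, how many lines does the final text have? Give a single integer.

Answer: 10

Derivation:
Hunk 1: at line 2 remove [dzsug,hskf] add [zpe,vfl,icvgo] -> 8 lines: doz pinwa zpe vfl icvgo rzfuy mstv rkqx
Hunk 2: at line 1 remove [zpe,vfl] add [usjsc,mfg] -> 8 lines: doz pinwa usjsc mfg icvgo rzfuy mstv rkqx
Hunk 3: at line 2 remove [mfg] add [hsug,lqxn,fwwd] -> 10 lines: doz pinwa usjsc hsug lqxn fwwd icvgo rzfuy mstv rkqx
Final line count: 10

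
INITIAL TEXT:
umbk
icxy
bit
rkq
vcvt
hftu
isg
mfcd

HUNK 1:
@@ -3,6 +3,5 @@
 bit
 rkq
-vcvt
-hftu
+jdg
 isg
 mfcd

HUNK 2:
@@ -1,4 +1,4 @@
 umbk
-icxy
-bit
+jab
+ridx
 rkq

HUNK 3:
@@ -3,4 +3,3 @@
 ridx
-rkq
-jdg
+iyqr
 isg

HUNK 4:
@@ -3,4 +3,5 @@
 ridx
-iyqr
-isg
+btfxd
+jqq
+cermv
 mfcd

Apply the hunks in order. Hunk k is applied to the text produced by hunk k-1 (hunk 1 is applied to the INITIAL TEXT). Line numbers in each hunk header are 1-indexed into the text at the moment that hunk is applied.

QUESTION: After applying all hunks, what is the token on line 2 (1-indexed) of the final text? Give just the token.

Answer: jab

Derivation:
Hunk 1: at line 3 remove [vcvt,hftu] add [jdg] -> 7 lines: umbk icxy bit rkq jdg isg mfcd
Hunk 2: at line 1 remove [icxy,bit] add [jab,ridx] -> 7 lines: umbk jab ridx rkq jdg isg mfcd
Hunk 3: at line 3 remove [rkq,jdg] add [iyqr] -> 6 lines: umbk jab ridx iyqr isg mfcd
Hunk 4: at line 3 remove [iyqr,isg] add [btfxd,jqq,cermv] -> 7 lines: umbk jab ridx btfxd jqq cermv mfcd
Final line 2: jab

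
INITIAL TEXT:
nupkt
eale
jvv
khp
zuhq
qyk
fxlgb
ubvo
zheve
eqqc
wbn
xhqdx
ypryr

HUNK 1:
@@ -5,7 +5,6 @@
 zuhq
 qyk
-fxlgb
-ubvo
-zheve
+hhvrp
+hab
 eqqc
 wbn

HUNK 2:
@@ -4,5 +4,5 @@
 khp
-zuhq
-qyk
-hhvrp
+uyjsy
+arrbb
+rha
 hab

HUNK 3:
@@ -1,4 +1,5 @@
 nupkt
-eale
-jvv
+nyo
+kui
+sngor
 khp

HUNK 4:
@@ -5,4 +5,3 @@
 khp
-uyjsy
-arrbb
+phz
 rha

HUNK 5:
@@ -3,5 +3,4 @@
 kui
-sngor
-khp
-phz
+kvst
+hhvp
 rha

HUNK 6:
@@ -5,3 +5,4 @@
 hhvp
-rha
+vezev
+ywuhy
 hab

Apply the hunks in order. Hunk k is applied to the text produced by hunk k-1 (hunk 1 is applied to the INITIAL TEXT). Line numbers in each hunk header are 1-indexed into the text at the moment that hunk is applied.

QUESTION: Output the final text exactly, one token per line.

Answer: nupkt
nyo
kui
kvst
hhvp
vezev
ywuhy
hab
eqqc
wbn
xhqdx
ypryr

Derivation:
Hunk 1: at line 5 remove [fxlgb,ubvo,zheve] add [hhvrp,hab] -> 12 lines: nupkt eale jvv khp zuhq qyk hhvrp hab eqqc wbn xhqdx ypryr
Hunk 2: at line 4 remove [zuhq,qyk,hhvrp] add [uyjsy,arrbb,rha] -> 12 lines: nupkt eale jvv khp uyjsy arrbb rha hab eqqc wbn xhqdx ypryr
Hunk 3: at line 1 remove [eale,jvv] add [nyo,kui,sngor] -> 13 lines: nupkt nyo kui sngor khp uyjsy arrbb rha hab eqqc wbn xhqdx ypryr
Hunk 4: at line 5 remove [uyjsy,arrbb] add [phz] -> 12 lines: nupkt nyo kui sngor khp phz rha hab eqqc wbn xhqdx ypryr
Hunk 5: at line 3 remove [sngor,khp,phz] add [kvst,hhvp] -> 11 lines: nupkt nyo kui kvst hhvp rha hab eqqc wbn xhqdx ypryr
Hunk 6: at line 5 remove [rha] add [vezev,ywuhy] -> 12 lines: nupkt nyo kui kvst hhvp vezev ywuhy hab eqqc wbn xhqdx ypryr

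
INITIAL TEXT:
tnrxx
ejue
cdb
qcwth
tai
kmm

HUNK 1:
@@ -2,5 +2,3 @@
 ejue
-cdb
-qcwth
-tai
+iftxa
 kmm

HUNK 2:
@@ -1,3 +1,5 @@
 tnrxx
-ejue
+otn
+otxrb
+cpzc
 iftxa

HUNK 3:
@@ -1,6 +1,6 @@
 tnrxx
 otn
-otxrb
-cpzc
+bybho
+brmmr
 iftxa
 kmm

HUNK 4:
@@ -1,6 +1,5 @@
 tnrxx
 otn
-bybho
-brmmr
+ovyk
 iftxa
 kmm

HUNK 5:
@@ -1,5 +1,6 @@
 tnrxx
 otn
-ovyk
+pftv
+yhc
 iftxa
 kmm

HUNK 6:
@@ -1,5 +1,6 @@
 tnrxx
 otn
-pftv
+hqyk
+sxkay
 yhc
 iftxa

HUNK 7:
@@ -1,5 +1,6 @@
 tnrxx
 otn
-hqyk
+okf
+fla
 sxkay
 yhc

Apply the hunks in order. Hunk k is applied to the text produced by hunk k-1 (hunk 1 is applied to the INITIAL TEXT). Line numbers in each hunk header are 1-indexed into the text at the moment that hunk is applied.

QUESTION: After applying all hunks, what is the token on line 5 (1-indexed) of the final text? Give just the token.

Hunk 1: at line 2 remove [cdb,qcwth,tai] add [iftxa] -> 4 lines: tnrxx ejue iftxa kmm
Hunk 2: at line 1 remove [ejue] add [otn,otxrb,cpzc] -> 6 lines: tnrxx otn otxrb cpzc iftxa kmm
Hunk 3: at line 1 remove [otxrb,cpzc] add [bybho,brmmr] -> 6 lines: tnrxx otn bybho brmmr iftxa kmm
Hunk 4: at line 1 remove [bybho,brmmr] add [ovyk] -> 5 lines: tnrxx otn ovyk iftxa kmm
Hunk 5: at line 1 remove [ovyk] add [pftv,yhc] -> 6 lines: tnrxx otn pftv yhc iftxa kmm
Hunk 6: at line 1 remove [pftv] add [hqyk,sxkay] -> 7 lines: tnrxx otn hqyk sxkay yhc iftxa kmm
Hunk 7: at line 1 remove [hqyk] add [okf,fla] -> 8 lines: tnrxx otn okf fla sxkay yhc iftxa kmm
Final line 5: sxkay

Answer: sxkay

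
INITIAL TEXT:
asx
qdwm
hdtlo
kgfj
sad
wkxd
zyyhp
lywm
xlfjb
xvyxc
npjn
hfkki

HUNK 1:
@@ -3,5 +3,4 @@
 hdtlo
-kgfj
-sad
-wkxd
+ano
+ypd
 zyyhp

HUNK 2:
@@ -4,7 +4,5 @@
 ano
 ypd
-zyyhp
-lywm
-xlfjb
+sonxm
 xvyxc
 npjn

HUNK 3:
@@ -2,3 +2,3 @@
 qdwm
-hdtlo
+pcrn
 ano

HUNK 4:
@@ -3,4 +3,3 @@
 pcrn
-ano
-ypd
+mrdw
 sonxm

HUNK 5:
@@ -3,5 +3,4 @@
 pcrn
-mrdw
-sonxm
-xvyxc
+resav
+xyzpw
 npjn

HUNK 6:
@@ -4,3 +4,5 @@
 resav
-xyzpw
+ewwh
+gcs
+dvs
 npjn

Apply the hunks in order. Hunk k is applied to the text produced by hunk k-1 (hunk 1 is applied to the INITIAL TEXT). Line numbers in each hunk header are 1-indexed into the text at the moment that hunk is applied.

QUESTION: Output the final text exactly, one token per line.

Hunk 1: at line 3 remove [kgfj,sad,wkxd] add [ano,ypd] -> 11 lines: asx qdwm hdtlo ano ypd zyyhp lywm xlfjb xvyxc npjn hfkki
Hunk 2: at line 4 remove [zyyhp,lywm,xlfjb] add [sonxm] -> 9 lines: asx qdwm hdtlo ano ypd sonxm xvyxc npjn hfkki
Hunk 3: at line 2 remove [hdtlo] add [pcrn] -> 9 lines: asx qdwm pcrn ano ypd sonxm xvyxc npjn hfkki
Hunk 4: at line 3 remove [ano,ypd] add [mrdw] -> 8 lines: asx qdwm pcrn mrdw sonxm xvyxc npjn hfkki
Hunk 5: at line 3 remove [mrdw,sonxm,xvyxc] add [resav,xyzpw] -> 7 lines: asx qdwm pcrn resav xyzpw npjn hfkki
Hunk 6: at line 4 remove [xyzpw] add [ewwh,gcs,dvs] -> 9 lines: asx qdwm pcrn resav ewwh gcs dvs npjn hfkki

Answer: asx
qdwm
pcrn
resav
ewwh
gcs
dvs
npjn
hfkki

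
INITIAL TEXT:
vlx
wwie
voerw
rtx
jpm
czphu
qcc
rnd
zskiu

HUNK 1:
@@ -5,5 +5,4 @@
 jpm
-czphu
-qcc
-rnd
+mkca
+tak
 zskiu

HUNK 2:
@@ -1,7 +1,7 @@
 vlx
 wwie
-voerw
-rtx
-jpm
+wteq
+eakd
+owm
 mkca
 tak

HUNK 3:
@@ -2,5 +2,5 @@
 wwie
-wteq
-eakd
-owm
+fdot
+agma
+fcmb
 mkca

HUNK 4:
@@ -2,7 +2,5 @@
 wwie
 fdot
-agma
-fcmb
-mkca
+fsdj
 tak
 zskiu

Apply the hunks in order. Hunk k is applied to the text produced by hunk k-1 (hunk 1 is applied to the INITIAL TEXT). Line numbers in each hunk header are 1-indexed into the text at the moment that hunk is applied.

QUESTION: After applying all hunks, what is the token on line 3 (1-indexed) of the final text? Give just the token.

Answer: fdot

Derivation:
Hunk 1: at line 5 remove [czphu,qcc,rnd] add [mkca,tak] -> 8 lines: vlx wwie voerw rtx jpm mkca tak zskiu
Hunk 2: at line 1 remove [voerw,rtx,jpm] add [wteq,eakd,owm] -> 8 lines: vlx wwie wteq eakd owm mkca tak zskiu
Hunk 3: at line 2 remove [wteq,eakd,owm] add [fdot,agma,fcmb] -> 8 lines: vlx wwie fdot agma fcmb mkca tak zskiu
Hunk 4: at line 2 remove [agma,fcmb,mkca] add [fsdj] -> 6 lines: vlx wwie fdot fsdj tak zskiu
Final line 3: fdot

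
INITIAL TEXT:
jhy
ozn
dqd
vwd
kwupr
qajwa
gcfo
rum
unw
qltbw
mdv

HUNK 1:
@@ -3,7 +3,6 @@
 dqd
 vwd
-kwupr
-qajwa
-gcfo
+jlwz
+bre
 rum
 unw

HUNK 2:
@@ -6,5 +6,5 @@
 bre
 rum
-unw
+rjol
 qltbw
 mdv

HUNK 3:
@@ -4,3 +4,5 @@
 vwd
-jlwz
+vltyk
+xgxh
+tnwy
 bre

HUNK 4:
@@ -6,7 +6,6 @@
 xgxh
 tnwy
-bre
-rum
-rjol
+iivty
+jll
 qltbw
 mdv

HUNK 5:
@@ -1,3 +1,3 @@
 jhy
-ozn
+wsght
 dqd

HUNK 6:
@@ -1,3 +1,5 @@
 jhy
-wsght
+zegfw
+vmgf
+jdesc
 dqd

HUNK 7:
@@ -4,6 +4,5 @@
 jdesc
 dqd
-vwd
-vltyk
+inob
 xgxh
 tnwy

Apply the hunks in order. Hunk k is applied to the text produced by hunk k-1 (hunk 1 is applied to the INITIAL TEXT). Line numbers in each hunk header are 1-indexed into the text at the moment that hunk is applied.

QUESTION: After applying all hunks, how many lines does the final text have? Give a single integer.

Answer: 12

Derivation:
Hunk 1: at line 3 remove [kwupr,qajwa,gcfo] add [jlwz,bre] -> 10 lines: jhy ozn dqd vwd jlwz bre rum unw qltbw mdv
Hunk 2: at line 6 remove [unw] add [rjol] -> 10 lines: jhy ozn dqd vwd jlwz bre rum rjol qltbw mdv
Hunk 3: at line 4 remove [jlwz] add [vltyk,xgxh,tnwy] -> 12 lines: jhy ozn dqd vwd vltyk xgxh tnwy bre rum rjol qltbw mdv
Hunk 4: at line 6 remove [bre,rum,rjol] add [iivty,jll] -> 11 lines: jhy ozn dqd vwd vltyk xgxh tnwy iivty jll qltbw mdv
Hunk 5: at line 1 remove [ozn] add [wsght] -> 11 lines: jhy wsght dqd vwd vltyk xgxh tnwy iivty jll qltbw mdv
Hunk 6: at line 1 remove [wsght] add [zegfw,vmgf,jdesc] -> 13 lines: jhy zegfw vmgf jdesc dqd vwd vltyk xgxh tnwy iivty jll qltbw mdv
Hunk 7: at line 4 remove [vwd,vltyk] add [inob] -> 12 lines: jhy zegfw vmgf jdesc dqd inob xgxh tnwy iivty jll qltbw mdv
Final line count: 12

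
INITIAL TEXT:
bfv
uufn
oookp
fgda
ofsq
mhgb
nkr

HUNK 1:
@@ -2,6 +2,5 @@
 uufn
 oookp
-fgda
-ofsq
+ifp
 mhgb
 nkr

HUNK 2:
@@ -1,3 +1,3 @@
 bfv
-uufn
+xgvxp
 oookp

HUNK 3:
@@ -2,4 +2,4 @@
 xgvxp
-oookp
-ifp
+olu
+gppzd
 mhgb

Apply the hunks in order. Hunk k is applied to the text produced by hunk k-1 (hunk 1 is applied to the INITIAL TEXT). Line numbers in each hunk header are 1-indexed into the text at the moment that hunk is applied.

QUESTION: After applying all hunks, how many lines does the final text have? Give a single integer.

Answer: 6

Derivation:
Hunk 1: at line 2 remove [fgda,ofsq] add [ifp] -> 6 lines: bfv uufn oookp ifp mhgb nkr
Hunk 2: at line 1 remove [uufn] add [xgvxp] -> 6 lines: bfv xgvxp oookp ifp mhgb nkr
Hunk 3: at line 2 remove [oookp,ifp] add [olu,gppzd] -> 6 lines: bfv xgvxp olu gppzd mhgb nkr
Final line count: 6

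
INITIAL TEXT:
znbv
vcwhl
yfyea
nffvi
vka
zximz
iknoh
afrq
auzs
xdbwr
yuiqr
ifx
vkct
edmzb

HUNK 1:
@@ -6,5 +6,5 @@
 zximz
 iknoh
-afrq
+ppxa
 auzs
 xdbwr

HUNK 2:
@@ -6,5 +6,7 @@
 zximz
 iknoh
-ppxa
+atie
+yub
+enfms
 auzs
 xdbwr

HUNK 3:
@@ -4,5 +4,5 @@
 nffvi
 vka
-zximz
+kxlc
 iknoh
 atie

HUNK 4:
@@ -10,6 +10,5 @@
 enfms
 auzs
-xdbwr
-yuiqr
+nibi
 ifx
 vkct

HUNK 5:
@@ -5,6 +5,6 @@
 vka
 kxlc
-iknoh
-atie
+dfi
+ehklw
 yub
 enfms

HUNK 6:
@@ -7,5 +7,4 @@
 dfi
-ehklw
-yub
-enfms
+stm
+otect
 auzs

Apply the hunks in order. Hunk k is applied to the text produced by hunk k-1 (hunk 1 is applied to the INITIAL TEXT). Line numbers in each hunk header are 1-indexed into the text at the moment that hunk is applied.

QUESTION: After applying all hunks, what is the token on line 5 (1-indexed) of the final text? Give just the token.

Hunk 1: at line 6 remove [afrq] add [ppxa] -> 14 lines: znbv vcwhl yfyea nffvi vka zximz iknoh ppxa auzs xdbwr yuiqr ifx vkct edmzb
Hunk 2: at line 6 remove [ppxa] add [atie,yub,enfms] -> 16 lines: znbv vcwhl yfyea nffvi vka zximz iknoh atie yub enfms auzs xdbwr yuiqr ifx vkct edmzb
Hunk 3: at line 4 remove [zximz] add [kxlc] -> 16 lines: znbv vcwhl yfyea nffvi vka kxlc iknoh atie yub enfms auzs xdbwr yuiqr ifx vkct edmzb
Hunk 4: at line 10 remove [xdbwr,yuiqr] add [nibi] -> 15 lines: znbv vcwhl yfyea nffvi vka kxlc iknoh atie yub enfms auzs nibi ifx vkct edmzb
Hunk 5: at line 5 remove [iknoh,atie] add [dfi,ehklw] -> 15 lines: znbv vcwhl yfyea nffvi vka kxlc dfi ehklw yub enfms auzs nibi ifx vkct edmzb
Hunk 6: at line 7 remove [ehklw,yub,enfms] add [stm,otect] -> 14 lines: znbv vcwhl yfyea nffvi vka kxlc dfi stm otect auzs nibi ifx vkct edmzb
Final line 5: vka

Answer: vka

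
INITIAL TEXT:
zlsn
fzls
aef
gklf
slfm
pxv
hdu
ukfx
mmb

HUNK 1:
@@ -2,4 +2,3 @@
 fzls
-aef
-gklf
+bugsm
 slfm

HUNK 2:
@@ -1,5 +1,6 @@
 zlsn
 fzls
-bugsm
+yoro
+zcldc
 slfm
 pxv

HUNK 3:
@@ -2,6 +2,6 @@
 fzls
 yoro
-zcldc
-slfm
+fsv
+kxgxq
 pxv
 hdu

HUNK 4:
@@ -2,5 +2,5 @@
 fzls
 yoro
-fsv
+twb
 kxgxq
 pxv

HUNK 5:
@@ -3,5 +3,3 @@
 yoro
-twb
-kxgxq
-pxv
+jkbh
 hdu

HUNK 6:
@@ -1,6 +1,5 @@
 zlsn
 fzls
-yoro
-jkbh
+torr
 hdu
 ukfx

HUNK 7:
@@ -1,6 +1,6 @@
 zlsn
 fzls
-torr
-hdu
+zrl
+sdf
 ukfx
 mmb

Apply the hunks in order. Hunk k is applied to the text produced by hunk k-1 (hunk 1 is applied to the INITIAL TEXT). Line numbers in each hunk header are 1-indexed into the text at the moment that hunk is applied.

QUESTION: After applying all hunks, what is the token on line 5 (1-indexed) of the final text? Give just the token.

Hunk 1: at line 2 remove [aef,gklf] add [bugsm] -> 8 lines: zlsn fzls bugsm slfm pxv hdu ukfx mmb
Hunk 2: at line 1 remove [bugsm] add [yoro,zcldc] -> 9 lines: zlsn fzls yoro zcldc slfm pxv hdu ukfx mmb
Hunk 3: at line 2 remove [zcldc,slfm] add [fsv,kxgxq] -> 9 lines: zlsn fzls yoro fsv kxgxq pxv hdu ukfx mmb
Hunk 4: at line 2 remove [fsv] add [twb] -> 9 lines: zlsn fzls yoro twb kxgxq pxv hdu ukfx mmb
Hunk 5: at line 3 remove [twb,kxgxq,pxv] add [jkbh] -> 7 lines: zlsn fzls yoro jkbh hdu ukfx mmb
Hunk 6: at line 1 remove [yoro,jkbh] add [torr] -> 6 lines: zlsn fzls torr hdu ukfx mmb
Hunk 7: at line 1 remove [torr,hdu] add [zrl,sdf] -> 6 lines: zlsn fzls zrl sdf ukfx mmb
Final line 5: ukfx

Answer: ukfx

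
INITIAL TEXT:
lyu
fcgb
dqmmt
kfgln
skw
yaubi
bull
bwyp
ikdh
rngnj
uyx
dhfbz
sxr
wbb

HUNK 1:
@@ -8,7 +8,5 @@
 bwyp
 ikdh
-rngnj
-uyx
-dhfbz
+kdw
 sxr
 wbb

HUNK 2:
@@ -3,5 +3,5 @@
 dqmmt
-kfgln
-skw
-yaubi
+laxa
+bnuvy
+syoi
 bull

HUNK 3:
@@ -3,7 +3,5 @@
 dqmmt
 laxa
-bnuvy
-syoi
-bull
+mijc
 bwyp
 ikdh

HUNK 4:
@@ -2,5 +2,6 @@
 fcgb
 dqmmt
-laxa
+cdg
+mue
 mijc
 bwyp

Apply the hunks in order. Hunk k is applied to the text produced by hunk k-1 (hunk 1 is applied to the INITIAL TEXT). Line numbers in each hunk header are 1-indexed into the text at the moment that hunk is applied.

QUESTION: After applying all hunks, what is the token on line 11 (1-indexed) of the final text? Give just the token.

Answer: wbb

Derivation:
Hunk 1: at line 8 remove [rngnj,uyx,dhfbz] add [kdw] -> 12 lines: lyu fcgb dqmmt kfgln skw yaubi bull bwyp ikdh kdw sxr wbb
Hunk 2: at line 3 remove [kfgln,skw,yaubi] add [laxa,bnuvy,syoi] -> 12 lines: lyu fcgb dqmmt laxa bnuvy syoi bull bwyp ikdh kdw sxr wbb
Hunk 3: at line 3 remove [bnuvy,syoi,bull] add [mijc] -> 10 lines: lyu fcgb dqmmt laxa mijc bwyp ikdh kdw sxr wbb
Hunk 4: at line 2 remove [laxa] add [cdg,mue] -> 11 lines: lyu fcgb dqmmt cdg mue mijc bwyp ikdh kdw sxr wbb
Final line 11: wbb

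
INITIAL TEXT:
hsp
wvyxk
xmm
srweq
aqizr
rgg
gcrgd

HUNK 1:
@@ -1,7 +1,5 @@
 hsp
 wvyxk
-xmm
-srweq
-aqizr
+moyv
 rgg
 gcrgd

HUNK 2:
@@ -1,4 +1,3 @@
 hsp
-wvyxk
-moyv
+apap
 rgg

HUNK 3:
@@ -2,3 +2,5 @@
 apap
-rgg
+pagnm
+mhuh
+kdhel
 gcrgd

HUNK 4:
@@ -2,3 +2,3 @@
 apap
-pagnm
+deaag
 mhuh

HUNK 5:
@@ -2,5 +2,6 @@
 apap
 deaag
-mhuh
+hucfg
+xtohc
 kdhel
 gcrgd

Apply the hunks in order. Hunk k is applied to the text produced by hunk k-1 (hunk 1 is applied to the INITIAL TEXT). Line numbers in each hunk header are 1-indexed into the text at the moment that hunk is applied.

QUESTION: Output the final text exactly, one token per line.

Answer: hsp
apap
deaag
hucfg
xtohc
kdhel
gcrgd

Derivation:
Hunk 1: at line 1 remove [xmm,srweq,aqizr] add [moyv] -> 5 lines: hsp wvyxk moyv rgg gcrgd
Hunk 2: at line 1 remove [wvyxk,moyv] add [apap] -> 4 lines: hsp apap rgg gcrgd
Hunk 3: at line 2 remove [rgg] add [pagnm,mhuh,kdhel] -> 6 lines: hsp apap pagnm mhuh kdhel gcrgd
Hunk 4: at line 2 remove [pagnm] add [deaag] -> 6 lines: hsp apap deaag mhuh kdhel gcrgd
Hunk 5: at line 2 remove [mhuh] add [hucfg,xtohc] -> 7 lines: hsp apap deaag hucfg xtohc kdhel gcrgd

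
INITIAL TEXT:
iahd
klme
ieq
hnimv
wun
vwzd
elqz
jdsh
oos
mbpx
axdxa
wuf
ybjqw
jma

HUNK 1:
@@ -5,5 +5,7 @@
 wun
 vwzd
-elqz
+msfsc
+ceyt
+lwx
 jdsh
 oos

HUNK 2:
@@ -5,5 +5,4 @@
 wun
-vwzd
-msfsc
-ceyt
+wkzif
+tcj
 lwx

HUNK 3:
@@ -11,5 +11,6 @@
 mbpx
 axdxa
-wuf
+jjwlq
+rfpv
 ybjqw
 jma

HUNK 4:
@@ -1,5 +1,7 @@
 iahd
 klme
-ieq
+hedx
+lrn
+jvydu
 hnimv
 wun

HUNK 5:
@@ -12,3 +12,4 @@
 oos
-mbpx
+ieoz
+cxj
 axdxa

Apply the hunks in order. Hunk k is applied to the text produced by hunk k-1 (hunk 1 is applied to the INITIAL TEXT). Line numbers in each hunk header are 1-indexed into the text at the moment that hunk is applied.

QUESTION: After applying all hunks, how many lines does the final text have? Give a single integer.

Hunk 1: at line 5 remove [elqz] add [msfsc,ceyt,lwx] -> 16 lines: iahd klme ieq hnimv wun vwzd msfsc ceyt lwx jdsh oos mbpx axdxa wuf ybjqw jma
Hunk 2: at line 5 remove [vwzd,msfsc,ceyt] add [wkzif,tcj] -> 15 lines: iahd klme ieq hnimv wun wkzif tcj lwx jdsh oos mbpx axdxa wuf ybjqw jma
Hunk 3: at line 11 remove [wuf] add [jjwlq,rfpv] -> 16 lines: iahd klme ieq hnimv wun wkzif tcj lwx jdsh oos mbpx axdxa jjwlq rfpv ybjqw jma
Hunk 4: at line 1 remove [ieq] add [hedx,lrn,jvydu] -> 18 lines: iahd klme hedx lrn jvydu hnimv wun wkzif tcj lwx jdsh oos mbpx axdxa jjwlq rfpv ybjqw jma
Hunk 5: at line 12 remove [mbpx] add [ieoz,cxj] -> 19 lines: iahd klme hedx lrn jvydu hnimv wun wkzif tcj lwx jdsh oos ieoz cxj axdxa jjwlq rfpv ybjqw jma
Final line count: 19

Answer: 19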